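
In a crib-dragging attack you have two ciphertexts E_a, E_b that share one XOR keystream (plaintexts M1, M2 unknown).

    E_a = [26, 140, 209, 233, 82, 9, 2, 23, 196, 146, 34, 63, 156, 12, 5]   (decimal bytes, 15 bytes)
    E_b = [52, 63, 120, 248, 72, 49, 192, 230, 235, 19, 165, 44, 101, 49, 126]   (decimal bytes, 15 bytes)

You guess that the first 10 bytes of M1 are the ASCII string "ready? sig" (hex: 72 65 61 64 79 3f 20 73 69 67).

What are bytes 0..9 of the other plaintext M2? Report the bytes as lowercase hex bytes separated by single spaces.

First, E_a ⊕ E_b = (M1 ⊕ K) ⊕ (M2 ⊕ K) = M1 ⊕ M2, so the key drops out. Then M2 = (M1 ⊕ M2) ⊕ M1 over the first 10 bytes.
byte 0: (1a ^ 34) ^ 72 = 2e ^ 72 = 5c
byte 1: (8c ^ 3f) ^ 65 = b3 ^ 65 = d6
byte 2: (d1 ^ 78) ^ 61 = a9 ^ 61 = c8
byte 3: (e9 ^ f8) ^ 64 = 11 ^ 64 = 75
byte 4: (52 ^ 48) ^ 79 = 1a ^ 79 = 63
byte 5: (09 ^ 31) ^ 3f = 38 ^ 3f = 07
byte 6: (02 ^ c0) ^ 20 = c2 ^ 20 = e2
byte 7: (17 ^ e6) ^ 73 = f1 ^ 73 = 82
byte 8: (c4 ^ eb) ^ 69 = 2f ^ 69 = 46
byte 9: (92 ^ 13) ^ 67 = 81 ^ 67 = e6

5c d6 c8 75 63 07 e2 82 46 e6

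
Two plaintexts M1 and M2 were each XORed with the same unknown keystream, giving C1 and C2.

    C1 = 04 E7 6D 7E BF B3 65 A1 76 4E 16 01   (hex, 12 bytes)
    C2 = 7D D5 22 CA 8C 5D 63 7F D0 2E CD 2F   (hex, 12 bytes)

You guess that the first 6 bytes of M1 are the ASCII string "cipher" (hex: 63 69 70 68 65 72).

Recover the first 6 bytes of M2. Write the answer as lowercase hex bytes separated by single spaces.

First, C1 ⊕ C2 = (M1 ⊕ K) ⊕ (M2 ⊕ K) = M1 ⊕ M2, so the key drops out. Then M2 = (M1 ⊕ M2) ⊕ M1 over the first 6 bytes.
byte 0: (04 ⊕ 7d) ⊕ 63 = 79 ⊕ 63 = 1a
byte 1: (e7 ⊕ d5) ⊕ 69 = 32 ⊕ 69 = 5b
byte 2: (6d ⊕ 22) ⊕ 70 = 4f ⊕ 70 = 3f
byte 3: (7e ⊕ ca) ⊕ 68 = b4 ⊕ 68 = dc
byte 4: (bf ⊕ 8c) ⊕ 65 = 33 ⊕ 65 = 56
byte 5: (b3 ⊕ 5d) ⊕ 72 = ee ⊕ 72 = 9c

1a 5b 3f dc 56 9c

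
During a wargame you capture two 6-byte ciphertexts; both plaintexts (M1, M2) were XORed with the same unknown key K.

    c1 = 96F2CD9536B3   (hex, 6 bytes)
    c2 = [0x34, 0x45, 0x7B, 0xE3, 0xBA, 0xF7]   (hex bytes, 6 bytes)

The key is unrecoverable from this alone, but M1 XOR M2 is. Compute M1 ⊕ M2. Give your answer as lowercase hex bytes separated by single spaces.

c1 ⊕ c2 = (M1 ⊕ K) ⊕ (M2 ⊕ K) = M1 ⊕ M2 — the shared key cancels under XOR.
byte 0: 96 ^ 34 = a2
byte 1: f2 ^ 45 = b7
byte 2: cd ^ 7b = b6
byte 3: 95 ^ e3 = 76
byte 4: 36 ^ ba = 8c
byte 5: b3 ^ f7 = 44

a2 b7 b6 76 8c 44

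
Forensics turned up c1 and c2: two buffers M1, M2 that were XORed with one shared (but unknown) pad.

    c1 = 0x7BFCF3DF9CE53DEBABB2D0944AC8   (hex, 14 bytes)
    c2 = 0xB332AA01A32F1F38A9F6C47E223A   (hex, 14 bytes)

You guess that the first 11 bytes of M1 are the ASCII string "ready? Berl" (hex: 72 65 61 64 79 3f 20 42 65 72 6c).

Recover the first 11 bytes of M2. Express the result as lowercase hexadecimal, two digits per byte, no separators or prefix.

First, c1 ⊕ c2 = (M1 ⊕ K) ⊕ (M2 ⊕ K) = M1 ⊕ M2, so the key drops out. Then M2 = (M1 ⊕ M2) ⊕ M1 over the first 11 bytes.
byte 0: (7b ⊕ b3) ⊕ 72 = c8 ⊕ 72 = ba
byte 1: (fc ⊕ 32) ⊕ 65 = ce ⊕ 65 = ab
byte 2: (f3 ⊕ aa) ⊕ 61 = 59 ⊕ 61 = 38
byte 3: (df ⊕ 01) ⊕ 64 = de ⊕ 64 = ba
byte 4: (9c ⊕ a3) ⊕ 79 = 3f ⊕ 79 = 46
byte 5: (e5 ⊕ 2f) ⊕ 3f = ca ⊕ 3f = f5
byte 6: (3d ⊕ 1f) ⊕ 20 = 22 ⊕ 20 = 02
byte 7: (eb ⊕ 38) ⊕ 42 = d3 ⊕ 42 = 91
byte 8: (ab ⊕ a9) ⊕ 65 = 02 ⊕ 65 = 67
byte 9: (b2 ⊕ f6) ⊕ 72 = 44 ⊕ 72 = 36
byte 10: (d0 ⊕ c4) ⊕ 6c = 14 ⊕ 6c = 78

baab38ba46f50291673678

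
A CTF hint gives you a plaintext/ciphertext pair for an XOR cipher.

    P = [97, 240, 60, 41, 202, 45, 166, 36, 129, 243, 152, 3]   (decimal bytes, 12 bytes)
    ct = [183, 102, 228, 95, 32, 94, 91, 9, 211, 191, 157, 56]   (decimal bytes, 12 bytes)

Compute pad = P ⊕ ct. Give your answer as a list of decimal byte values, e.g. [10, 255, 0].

[214, 150, 216, 118, 234, 115, 253, 45, 82, 76, 5, 59]

Since ct = P ⊕ pad, XORing both sides with P gives pad = P ⊕ ct.
61 ⊕ b7 = d6
f0 ⊕ 66 = 96
3c ⊕ e4 = d8
29 ⊕ 5f = 76
ca ⊕ 20 = ea
2d ⊕ 5e = 73
a6 ⊕ 5b = fd
24 ⊕ 09 = 2d
81 ⊕ d3 = 52
f3 ⊕ bf = 4c
98 ⊕ 9d = 05
03 ⊕ 38 = 3b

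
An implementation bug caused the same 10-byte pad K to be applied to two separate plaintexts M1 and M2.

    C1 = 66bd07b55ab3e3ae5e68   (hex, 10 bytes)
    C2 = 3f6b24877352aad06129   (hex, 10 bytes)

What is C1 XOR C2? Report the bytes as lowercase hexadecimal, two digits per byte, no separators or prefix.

C1 ⊕ C2 = (M1 ⊕ K) ⊕ (M2 ⊕ K) = M1 ⊕ M2 — the shared key cancels under XOR.
66 ^ 3f = 59
bd ^ 6b = d6
07 ^ 24 = 23
b5 ^ 87 = 32
5a ^ 73 = 29
b3 ^ 52 = e1
e3 ^ aa = 49
ae ^ d0 = 7e
5e ^ 61 = 3f
68 ^ 29 = 41

59d6233229e1497e3f41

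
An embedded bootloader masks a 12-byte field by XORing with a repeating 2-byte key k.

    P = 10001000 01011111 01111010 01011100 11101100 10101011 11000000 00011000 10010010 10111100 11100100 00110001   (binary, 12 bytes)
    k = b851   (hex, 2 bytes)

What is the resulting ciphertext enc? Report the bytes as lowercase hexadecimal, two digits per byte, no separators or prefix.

The 2-byte key repeats, so the effective keystream is b8 51 b8 51 b8 51 b8 51 b8 51 b8 51.
byte 0: 88 ^ b8 = 30
byte 1: 5f ^ 51 = 0e
byte 2: 7a ^ b8 = c2
byte 3: 5c ^ 51 = 0d
byte 4: ec ^ b8 = 54
byte 5: ab ^ 51 = fa
byte 6: c0 ^ b8 = 78
byte 7: 18 ^ 51 = 49
byte 8: 92 ^ b8 = 2a
byte 9: bc ^ 51 = ed
byte 10: e4 ^ b8 = 5c
byte 11: 31 ^ 51 = 60

300ec20d54fa78492aed5c60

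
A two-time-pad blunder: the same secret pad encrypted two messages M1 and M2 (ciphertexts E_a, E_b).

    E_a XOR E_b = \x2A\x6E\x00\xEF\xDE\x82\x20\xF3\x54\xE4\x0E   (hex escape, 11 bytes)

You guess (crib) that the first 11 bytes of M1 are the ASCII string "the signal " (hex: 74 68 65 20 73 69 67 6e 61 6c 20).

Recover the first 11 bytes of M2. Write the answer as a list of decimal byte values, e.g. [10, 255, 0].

[94, 6, 101, 207, 173, 235, 71, 157, 53, 136, 46]

Since E_a ⊕ E_b = M1 ⊕ M2, XORing with the guessed M1 bytes yields the corresponding M2 bytes: M2 = (E_a ⊕ E_b) ⊕ M1.
2a xor 74 = 5e
6e xor 68 = 06
00 xor 65 = 65
ef xor 20 = cf
de xor 73 = ad
82 xor 69 = eb
20 xor 67 = 47
f3 xor 6e = 9d
54 xor 61 = 35
e4 xor 6c = 88
0e xor 20 = 2e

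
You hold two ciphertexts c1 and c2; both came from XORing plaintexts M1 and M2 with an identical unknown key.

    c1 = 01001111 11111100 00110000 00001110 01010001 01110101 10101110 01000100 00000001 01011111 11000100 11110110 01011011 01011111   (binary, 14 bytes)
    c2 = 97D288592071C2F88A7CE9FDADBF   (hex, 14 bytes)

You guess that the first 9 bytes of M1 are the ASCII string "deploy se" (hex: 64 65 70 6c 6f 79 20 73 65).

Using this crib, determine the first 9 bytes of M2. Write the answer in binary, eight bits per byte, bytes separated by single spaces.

10111100 01001011 11001000 00111011 00011110 01111101 01001100 11001111 11101110

First, c1 ⊕ c2 = (M1 ⊕ K) ⊕ (M2 ⊕ K) = M1 ⊕ M2, so the key drops out. Then M2 = (M1 ⊕ M2) ⊕ M1 over the first 9 bytes.
byte 0: (4f ⊕ 97) ⊕ 64 = d8 ⊕ 64 = bc
byte 1: (fc ⊕ d2) ⊕ 65 = 2e ⊕ 65 = 4b
byte 2: (30 ⊕ 88) ⊕ 70 = b8 ⊕ 70 = c8
byte 3: (0e ⊕ 59) ⊕ 6c = 57 ⊕ 6c = 3b
byte 4: (51 ⊕ 20) ⊕ 6f = 71 ⊕ 6f = 1e
byte 5: (75 ⊕ 71) ⊕ 79 = 04 ⊕ 79 = 7d
byte 6: (ae ⊕ c2) ⊕ 20 = 6c ⊕ 20 = 4c
byte 7: (44 ⊕ f8) ⊕ 73 = bc ⊕ 73 = cf
byte 8: (01 ⊕ 8a) ⊕ 65 = 8b ⊕ 65 = ee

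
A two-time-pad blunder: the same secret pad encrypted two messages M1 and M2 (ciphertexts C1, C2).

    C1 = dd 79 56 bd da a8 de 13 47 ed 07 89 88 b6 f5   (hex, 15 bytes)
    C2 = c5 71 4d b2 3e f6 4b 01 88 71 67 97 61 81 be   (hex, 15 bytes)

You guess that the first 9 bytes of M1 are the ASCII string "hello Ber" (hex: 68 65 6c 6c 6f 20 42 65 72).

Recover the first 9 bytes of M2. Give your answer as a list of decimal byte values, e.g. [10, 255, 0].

[112, 109, 119, 99, 139, 126, 215, 119, 189]

First, C1 ⊕ C2 = (M1 ⊕ K) ⊕ (M2 ⊕ K) = M1 ⊕ M2, so the key drops out. Then M2 = (M1 ⊕ M2) ⊕ M1 over the first 9 bytes.
byte 0: (dd xor c5) xor 68 = 18 xor 68 = 70
byte 1: (79 xor 71) xor 65 = 08 xor 65 = 6d
byte 2: (56 xor 4d) xor 6c = 1b xor 6c = 77
byte 3: (bd xor b2) xor 6c = 0f xor 6c = 63
byte 4: (da xor 3e) xor 6f = e4 xor 6f = 8b
byte 5: (a8 xor f6) xor 20 = 5e xor 20 = 7e
byte 6: (de xor 4b) xor 42 = 95 xor 42 = d7
byte 7: (13 xor 01) xor 65 = 12 xor 65 = 77
byte 8: (47 xor 88) xor 72 = cf xor 72 = bd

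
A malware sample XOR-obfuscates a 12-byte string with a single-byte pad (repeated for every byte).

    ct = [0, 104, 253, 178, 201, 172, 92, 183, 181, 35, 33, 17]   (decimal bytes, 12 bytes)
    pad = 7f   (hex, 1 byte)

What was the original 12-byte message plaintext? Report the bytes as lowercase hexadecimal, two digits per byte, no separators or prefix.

7f1782cdb6d323c8ca5c5e6e

The 1-byte key repeats, so the effective keystream is 7f 7f 7f 7f 7f 7f 7f 7f 7f 7f 7f 7f.
byte 0:   0 ⊕ 127 = 127
byte 1: 104 ⊕ 127 =  23
byte 2: 253 ⊕ 127 = 130
byte 3: 178 ⊕ 127 = 205
byte 4: 201 ⊕ 127 = 182
byte 5: 172 ⊕ 127 = 211
byte 6:  92 ⊕ 127 =  35
byte 7: 183 ⊕ 127 = 200
byte 8: 181 ⊕ 127 = 202
byte 9:  35 ⊕ 127 =  92
byte 10:  33 ⊕ 127 =  94
byte 11:  17 ⊕ 127 = 110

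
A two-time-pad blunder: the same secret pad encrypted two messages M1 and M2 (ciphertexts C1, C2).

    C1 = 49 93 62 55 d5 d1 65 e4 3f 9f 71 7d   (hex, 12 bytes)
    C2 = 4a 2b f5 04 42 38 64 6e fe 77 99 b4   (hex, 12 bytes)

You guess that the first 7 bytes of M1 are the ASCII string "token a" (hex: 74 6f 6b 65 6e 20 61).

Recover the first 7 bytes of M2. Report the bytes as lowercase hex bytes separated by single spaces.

First, C1 ⊕ C2 = (M1 ⊕ K) ⊕ (M2 ⊕ K) = M1 ⊕ M2, so the key drops out. Then M2 = (M1 ⊕ M2) ⊕ M1 over the first 7 bytes.
byte 0: (49 ⊕ 4a) ⊕ 74 = 03 ⊕ 74 = 77
byte 1: (93 ⊕ 2b) ⊕ 6f = b8 ⊕ 6f = d7
byte 2: (62 ⊕ f5) ⊕ 6b = 97 ⊕ 6b = fc
byte 3: (55 ⊕ 04) ⊕ 65 = 51 ⊕ 65 = 34
byte 4: (d5 ⊕ 42) ⊕ 6e = 97 ⊕ 6e = f9
byte 5: (d1 ⊕ 38) ⊕ 20 = e9 ⊕ 20 = c9
byte 6: (65 ⊕ 64) ⊕ 61 = 01 ⊕ 61 = 60

77 d7 fc 34 f9 c9 60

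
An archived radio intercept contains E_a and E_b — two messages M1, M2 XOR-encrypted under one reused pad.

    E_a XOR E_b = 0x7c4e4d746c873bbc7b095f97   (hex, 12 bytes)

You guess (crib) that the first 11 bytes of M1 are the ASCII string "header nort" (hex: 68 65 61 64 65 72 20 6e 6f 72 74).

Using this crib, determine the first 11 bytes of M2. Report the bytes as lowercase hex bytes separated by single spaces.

Since E_a ⊕ E_b = M1 ⊕ M2, XORing with the guessed M1 bytes yields the corresponding M2 bytes: M2 = (E_a ⊕ E_b) ⊕ M1.
7c XOR 68 = 14
4e XOR 65 = 2b
4d XOR 61 = 2c
74 XOR 64 = 10
6c XOR 65 = 09
87 XOR 72 = f5
3b XOR 20 = 1b
bc XOR 6e = d2
7b XOR 6f = 14
09 XOR 72 = 7b
5f XOR 74 = 2b

14 2b 2c 10 09 f5 1b d2 14 7b 2b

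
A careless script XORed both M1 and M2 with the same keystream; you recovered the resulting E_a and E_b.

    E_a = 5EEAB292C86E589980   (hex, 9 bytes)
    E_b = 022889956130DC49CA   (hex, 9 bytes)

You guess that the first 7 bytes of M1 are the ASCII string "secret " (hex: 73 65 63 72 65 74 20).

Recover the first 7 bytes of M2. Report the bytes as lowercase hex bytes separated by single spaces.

2f a7 58 75 cc 2a a4

First, E_a ⊕ E_b = (M1 ⊕ K) ⊕ (M2 ⊕ K) = M1 ⊕ M2, so the key drops out. Then M2 = (M1 ⊕ M2) ⊕ M1 over the first 7 bytes.
byte 0: (5e xor 02) xor 73 = 5c xor 73 = 2f
byte 1: (ea xor 28) xor 65 = c2 xor 65 = a7
byte 2: (b2 xor 89) xor 63 = 3b xor 63 = 58
byte 3: (92 xor 95) xor 72 = 07 xor 72 = 75
byte 4: (c8 xor 61) xor 65 = a9 xor 65 = cc
byte 5: (6e xor 30) xor 74 = 5e xor 74 = 2a
byte 6: (58 xor dc) xor 20 = 84 xor 20 = a4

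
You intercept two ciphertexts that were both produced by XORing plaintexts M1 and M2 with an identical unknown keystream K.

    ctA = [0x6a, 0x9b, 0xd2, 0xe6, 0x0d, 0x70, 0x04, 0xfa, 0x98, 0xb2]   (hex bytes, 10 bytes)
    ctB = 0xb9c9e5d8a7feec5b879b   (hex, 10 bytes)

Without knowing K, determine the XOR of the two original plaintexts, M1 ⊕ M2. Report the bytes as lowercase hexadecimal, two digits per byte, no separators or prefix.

ctA ⊕ ctB = (M1 ⊕ K) ⊕ (M2 ⊕ K) = M1 ⊕ M2 — the shared key cancels under XOR.
byte 0: 6a xor b9 = d3
byte 1: 9b xor c9 = 52
byte 2: d2 xor e5 = 37
byte 3: e6 xor d8 = 3e
byte 4: 0d xor a7 = aa
byte 5: 70 xor fe = 8e
byte 6: 04 xor ec = e8
byte 7: fa xor 5b = a1
byte 8: 98 xor 87 = 1f
byte 9: b2 xor 9b = 29

d352373eaa8ee8a11f29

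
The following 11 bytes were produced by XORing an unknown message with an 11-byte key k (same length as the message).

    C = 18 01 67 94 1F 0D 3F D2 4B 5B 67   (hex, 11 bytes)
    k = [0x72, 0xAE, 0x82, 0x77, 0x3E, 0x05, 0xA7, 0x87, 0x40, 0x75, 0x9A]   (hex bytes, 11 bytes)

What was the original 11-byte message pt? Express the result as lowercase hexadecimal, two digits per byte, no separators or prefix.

6aafe5e3210898550b2efd

18 ^ 72 = 6a
01 ^ ae = af
67 ^ 82 = e5
94 ^ 77 = e3
1f ^ 3e = 21
0d ^ 05 = 08
3f ^ a7 = 98
d2 ^ 87 = 55
4b ^ 40 = 0b
5b ^ 75 = 2e
67 ^ 9a = fd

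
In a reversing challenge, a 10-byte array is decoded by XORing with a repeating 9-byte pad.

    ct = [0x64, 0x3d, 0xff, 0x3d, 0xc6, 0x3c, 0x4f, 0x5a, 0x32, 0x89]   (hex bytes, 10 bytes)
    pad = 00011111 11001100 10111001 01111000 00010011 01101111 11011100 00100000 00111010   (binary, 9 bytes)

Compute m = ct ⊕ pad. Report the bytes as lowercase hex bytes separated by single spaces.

7b f1 46 45 d5 53 93 7a 08 96

The 9-byte key repeats, so the effective keystream is 1f cc b9 78 13 6f dc 20 3a 1f.
byte 0: 100 ^  31 = 123
byte 1:  61 ^ 204 = 241
byte 2: 255 ^ 185 =  70
byte 3:  61 ^ 120 =  69
byte 4: 198 ^  19 = 213
byte 5:  60 ^ 111 =  83
byte 6:  79 ^ 220 = 147
byte 7:  90 ^  32 = 122
byte 8:  50 ^  58 =   8
byte 9: 137 ^  31 = 150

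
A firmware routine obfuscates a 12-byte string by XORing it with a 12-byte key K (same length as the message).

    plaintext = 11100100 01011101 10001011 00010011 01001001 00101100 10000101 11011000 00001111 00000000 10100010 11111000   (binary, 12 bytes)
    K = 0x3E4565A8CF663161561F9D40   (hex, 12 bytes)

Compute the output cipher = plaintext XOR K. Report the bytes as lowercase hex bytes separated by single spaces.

da 18 ee bb 86 4a b4 b9 59 1f 3f b8

XOR is its own inverse, so applying the key byte-wise gives the result directly.
11100100 xor 00111110 = 11011010
01011101 xor 01000101 = 00011000
10001011 xor 01100101 = 11101110
00010011 xor 10101000 = 10111011
01001001 xor 11001111 = 10000110
00101100 xor 01100110 = 01001010
10000101 xor 00110001 = 10110100
11011000 xor 01100001 = 10111001
00001111 xor 01010110 = 01011001
00000000 xor 00011111 = 00011111
10100010 xor 10011101 = 00111111
11111000 xor 01000000 = 10111000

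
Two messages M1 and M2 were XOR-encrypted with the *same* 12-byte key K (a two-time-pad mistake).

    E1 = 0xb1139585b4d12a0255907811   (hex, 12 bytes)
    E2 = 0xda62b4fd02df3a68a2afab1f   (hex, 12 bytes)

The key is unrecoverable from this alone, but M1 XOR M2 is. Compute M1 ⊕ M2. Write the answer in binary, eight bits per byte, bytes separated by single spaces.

01101011 01110001 00100001 01111000 10110110 00001110 00010000 01101010 11110111 00111111 11010011 00001110

E1 ⊕ E2 = (M1 ⊕ K) ⊕ (M2 ⊕ K) = M1 ⊕ M2 — the shared key cancels under XOR.
byte 0: b1 ⊕ da = 6b
byte 1: 13 ⊕ 62 = 71
byte 2: 95 ⊕ b4 = 21
byte 3: 85 ⊕ fd = 78
byte 4: b4 ⊕ 02 = b6
byte 5: d1 ⊕ df = 0e
byte 6: 2a ⊕ 3a = 10
byte 7: 02 ⊕ 68 = 6a
byte 8: 55 ⊕ a2 = f7
byte 9: 90 ⊕ af = 3f
byte 10: 78 ⊕ ab = d3
byte 11: 11 ⊕ 1f = 0e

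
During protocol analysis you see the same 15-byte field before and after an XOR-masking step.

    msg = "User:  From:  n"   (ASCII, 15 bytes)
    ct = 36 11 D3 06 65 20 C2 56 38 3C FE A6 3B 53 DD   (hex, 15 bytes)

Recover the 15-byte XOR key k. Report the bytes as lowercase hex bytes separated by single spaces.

Since ct = msg ⊕ k, XORing both sides with msg gives k = msg ⊕ ct.
01010101 XOR 00110110 = 01100011
01110011 XOR 00010001 = 01100010
01100101 XOR 11010011 = 10110110
01110010 XOR 00000110 = 01110100
00111010 XOR 01100101 = 01011111
00100000 XOR 00100000 = 00000000
00100000 XOR 11000010 = 11100010
01000110 XOR 01010110 = 00010000
01110010 XOR 00111000 = 01001010
01101111 XOR 00111100 = 01010011
01101101 XOR 11111110 = 10010011
00111010 XOR 10100110 = 10011100
00100000 XOR 00111011 = 00011011
00100000 XOR 01010011 = 01110011
01101110 XOR 11011101 = 10110011

63 62 b6 74 5f 00 e2 10 4a 53 93 9c 1b 73 b3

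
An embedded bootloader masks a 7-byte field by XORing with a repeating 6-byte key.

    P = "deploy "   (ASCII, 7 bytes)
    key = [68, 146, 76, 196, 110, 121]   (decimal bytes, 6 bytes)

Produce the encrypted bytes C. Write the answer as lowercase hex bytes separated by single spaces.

20 f7 3c a8 01 00 64

The 6-byte key repeats, so the effective keystream is 44 92 4c c4 6e 79 44.
byte 0: 64 ⊕ 44 = 20
byte 1: 65 ⊕ 92 = f7
byte 2: 70 ⊕ 4c = 3c
byte 3: 6c ⊕ c4 = a8
byte 4: 6f ⊕ 6e = 01
byte 5: 79 ⊕ 79 = 00
byte 6: 20 ⊕ 44 = 64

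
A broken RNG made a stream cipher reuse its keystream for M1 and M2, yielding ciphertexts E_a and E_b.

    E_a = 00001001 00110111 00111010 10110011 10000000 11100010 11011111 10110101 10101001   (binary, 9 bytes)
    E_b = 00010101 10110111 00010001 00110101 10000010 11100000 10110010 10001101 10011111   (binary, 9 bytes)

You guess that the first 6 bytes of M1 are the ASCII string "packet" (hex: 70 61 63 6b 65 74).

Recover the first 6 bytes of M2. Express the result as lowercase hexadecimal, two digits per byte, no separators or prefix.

First, E_a ⊕ E_b = (M1 ⊕ K) ⊕ (M2 ⊕ K) = M1 ⊕ M2, so the key drops out. Then M2 = (M1 ⊕ M2) ⊕ M1 over the first 6 bytes.
byte 0: (09 ^ 15) ^ 70 = 1c ^ 70 = 6c
byte 1: (37 ^ b7) ^ 61 = 80 ^ 61 = e1
byte 2: (3a ^ 11) ^ 63 = 2b ^ 63 = 48
byte 3: (b3 ^ 35) ^ 6b = 86 ^ 6b = ed
byte 4: (80 ^ 82) ^ 65 = 02 ^ 65 = 67
byte 5: (e2 ^ e0) ^ 74 = 02 ^ 74 = 76

6ce148ed6776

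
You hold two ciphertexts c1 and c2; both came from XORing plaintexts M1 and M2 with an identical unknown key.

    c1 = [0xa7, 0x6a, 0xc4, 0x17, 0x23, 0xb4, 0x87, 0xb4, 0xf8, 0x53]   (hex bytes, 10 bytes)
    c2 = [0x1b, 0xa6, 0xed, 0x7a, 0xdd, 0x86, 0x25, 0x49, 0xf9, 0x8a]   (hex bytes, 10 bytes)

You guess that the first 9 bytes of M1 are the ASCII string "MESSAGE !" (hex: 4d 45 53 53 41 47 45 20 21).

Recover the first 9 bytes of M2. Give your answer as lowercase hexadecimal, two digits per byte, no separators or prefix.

f1897a3ebf75e7dd20

First, c1 ⊕ c2 = (M1 ⊕ K) ⊕ (M2 ⊕ K) = M1 ⊕ M2, so the key drops out. Then M2 = (M1 ⊕ M2) ⊕ M1 over the first 9 bytes.
byte 0: (a7 ^ 1b) ^ 4d = bc ^ 4d = f1
byte 1: (6a ^ a6) ^ 45 = cc ^ 45 = 89
byte 2: (c4 ^ ed) ^ 53 = 29 ^ 53 = 7a
byte 3: (17 ^ 7a) ^ 53 = 6d ^ 53 = 3e
byte 4: (23 ^ dd) ^ 41 = fe ^ 41 = bf
byte 5: (b4 ^ 86) ^ 47 = 32 ^ 47 = 75
byte 6: (87 ^ 25) ^ 45 = a2 ^ 45 = e7
byte 7: (b4 ^ 49) ^ 20 = fd ^ 20 = dd
byte 8: (f8 ^ f9) ^ 21 = 01 ^ 21 = 20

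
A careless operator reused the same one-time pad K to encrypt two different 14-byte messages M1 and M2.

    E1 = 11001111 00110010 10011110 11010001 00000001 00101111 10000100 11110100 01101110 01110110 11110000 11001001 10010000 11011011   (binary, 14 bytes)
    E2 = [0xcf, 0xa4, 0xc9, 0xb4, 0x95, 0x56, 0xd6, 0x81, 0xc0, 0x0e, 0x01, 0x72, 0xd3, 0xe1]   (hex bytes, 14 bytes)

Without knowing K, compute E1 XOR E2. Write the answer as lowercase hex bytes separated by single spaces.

E1 ⊕ E2 = (M1 ⊕ K) ⊕ (M2 ⊕ K) = M1 ⊕ M2 — the shared key cancels under XOR.
207 XOR 207 =   0
 50 XOR 164 = 150
158 XOR 201 =  87
209 XOR 180 = 101
  1 XOR 149 = 148
 47 XOR  86 = 121
132 XOR 214 =  82
244 XOR 129 = 117
110 XOR 192 = 174
118 XOR  14 = 120
240 XOR   1 = 241
201 XOR 114 = 187
144 XOR 211 =  67
219 XOR 225 =  58

00 96 57 65 94 79 52 75 ae 78 f1 bb 43 3a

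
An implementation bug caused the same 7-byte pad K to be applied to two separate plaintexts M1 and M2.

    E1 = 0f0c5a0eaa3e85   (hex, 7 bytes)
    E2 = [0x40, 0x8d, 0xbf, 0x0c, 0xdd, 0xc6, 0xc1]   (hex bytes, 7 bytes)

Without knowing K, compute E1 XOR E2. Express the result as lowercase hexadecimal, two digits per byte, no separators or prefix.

4f81e50277f844

E1 ⊕ E2 = (M1 ⊕ K) ⊕ (M2 ⊕ K) = M1 ⊕ M2 — the shared key cancels under XOR.
0f ^ 40 = 4f
0c ^ 8d = 81
5a ^ bf = e5
0e ^ 0c = 02
aa ^ dd = 77
3e ^ c6 = f8
85 ^ c1 = 44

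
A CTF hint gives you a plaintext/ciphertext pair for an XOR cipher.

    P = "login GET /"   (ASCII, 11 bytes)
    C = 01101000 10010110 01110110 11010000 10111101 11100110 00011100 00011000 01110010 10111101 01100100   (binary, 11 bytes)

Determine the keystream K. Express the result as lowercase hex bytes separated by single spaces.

Since C = P ⊕ K, XORing both sides with P gives K = P ⊕ C.
108 xor 104 =   4
111 xor 150 = 249
103 xor 118 =  17
105 xor 208 = 185
110 xor 189 = 211
 32 xor 230 = 198
 71 xor  28 =  91
 69 xor  24 =  93
 84 xor 114 =  38
 32 xor 189 = 157
 47 xor 100 =  75

04 f9 11 b9 d3 c6 5b 5d 26 9d 4b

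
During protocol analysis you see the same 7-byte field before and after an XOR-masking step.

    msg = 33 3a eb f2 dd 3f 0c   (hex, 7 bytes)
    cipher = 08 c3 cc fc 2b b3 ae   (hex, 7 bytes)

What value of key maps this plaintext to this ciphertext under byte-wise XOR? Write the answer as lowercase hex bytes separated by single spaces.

3b f9 27 0e f6 8c a2

Since cipher = msg ⊕ key, XORing both sides with msg gives key = msg ⊕ cipher.
33 ^ 08 = 3b
3a ^ c3 = f9
eb ^ cc = 27
f2 ^ fc = 0e
dd ^ 2b = f6
3f ^ b3 = 8c
0c ^ ae = a2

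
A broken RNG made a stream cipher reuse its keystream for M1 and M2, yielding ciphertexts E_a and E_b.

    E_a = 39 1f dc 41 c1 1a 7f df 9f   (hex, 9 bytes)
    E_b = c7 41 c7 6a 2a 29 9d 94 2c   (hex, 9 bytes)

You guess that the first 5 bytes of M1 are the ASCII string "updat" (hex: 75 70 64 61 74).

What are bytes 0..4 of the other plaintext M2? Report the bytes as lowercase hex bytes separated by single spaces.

8b 2e 7f 4a 9f

First, E_a ⊕ E_b = (M1 ⊕ K) ⊕ (M2 ⊕ K) = M1 ⊕ M2, so the key drops out. Then M2 = (M1 ⊕ M2) ⊕ M1 over the first 5 bytes.
byte 0: (39 ⊕ c7) ⊕ 75 = fe ⊕ 75 = 8b
byte 1: (1f ⊕ 41) ⊕ 70 = 5e ⊕ 70 = 2e
byte 2: (dc ⊕ c7) ⊕ 64 = 1b ⊕ 64 = 7f
byte 3: (41 ⊕ 6a) ⊕ 61 = 2b ⊕ 61 = 4a
byte 4: (c1 ⊕ 2a) ⊕ 74 = eb ⊕ 74 = 9f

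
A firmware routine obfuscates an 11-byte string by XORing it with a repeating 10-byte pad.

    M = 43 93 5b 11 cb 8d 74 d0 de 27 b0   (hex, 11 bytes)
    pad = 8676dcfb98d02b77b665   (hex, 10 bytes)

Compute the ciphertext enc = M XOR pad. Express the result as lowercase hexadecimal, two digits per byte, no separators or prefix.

c5e587ea535d5fa7684236

The 10-byte key repeats, so the effective keystream is 86 76 dc fb 98 d0 2b 77 b6 65 86.
byte 0: 43 ⊕ 86 = c5
byte 1: 93 ⊕ 76 = e5
byte 2: 5b ⊕ dc = 87
byte 3: 11 ⊕ fb = ea
byte 4: cb ⊕ 98 = 53
byte 5: 8d ⊕ d0 = 5d
byte 6: 74 ⊕ 2b = 5f
byte 7: d0 ⊕ 77 = a7
byte 8: de ⊕ b6 = 68
byte 9: 27 ⊕ 65 = 42
byte 10: b0 ⊕ 86 = 36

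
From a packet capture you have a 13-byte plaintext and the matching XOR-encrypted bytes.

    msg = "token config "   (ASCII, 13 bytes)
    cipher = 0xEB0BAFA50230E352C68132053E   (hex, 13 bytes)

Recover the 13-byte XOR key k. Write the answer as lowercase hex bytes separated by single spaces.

Since cipher = msg ⊕ k, XORing both sides with msg gives k = msg ⊕ cipher.
74 xor eb = 9f
6f xor 0b = 64
6b xor af = c4
65 xor a5 = c0
6e xor 02 = 6c
20 xor 30 = 10
63 xor e3 = 80
6f xor 52 = 3d
6e xor c6 = a8
66 xor 81 = e7
69 xor 32 = 5b
67 xor 05 = 62
20 xor 3e = 1e

9f 64 c4 c0 6c 10 80 3d a8 e7 5b 62 1e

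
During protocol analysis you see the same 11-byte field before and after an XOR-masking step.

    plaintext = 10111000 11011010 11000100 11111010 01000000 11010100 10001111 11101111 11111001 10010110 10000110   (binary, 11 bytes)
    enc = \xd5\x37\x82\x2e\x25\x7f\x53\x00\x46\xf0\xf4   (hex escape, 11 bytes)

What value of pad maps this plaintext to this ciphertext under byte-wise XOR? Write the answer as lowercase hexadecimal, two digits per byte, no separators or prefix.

Since enc = plaintext ⊕ pad, XORing both sides with plaintext gives pad = plaintext ⊕ enc.
10111000 ^ 11010101 = 01101101
11011010 ^ 00110111 = 11101101
11000100 ^ 10000010 = 01000110
11111010 ^ 00101110 = 11010100
01000000 ^ 00100101 = 01100101
11010100 ^ 01111111 = 10101011
10001111 ^ 01010011 = 11011100
11101111 ^ 00000000 = 11101111
11111001 ^ 01000110 = 10111111
10010110 ^ 11110000 = 01100110
10000110 ^ 11110100 = 01110010

6ded46d465abdcefbf6672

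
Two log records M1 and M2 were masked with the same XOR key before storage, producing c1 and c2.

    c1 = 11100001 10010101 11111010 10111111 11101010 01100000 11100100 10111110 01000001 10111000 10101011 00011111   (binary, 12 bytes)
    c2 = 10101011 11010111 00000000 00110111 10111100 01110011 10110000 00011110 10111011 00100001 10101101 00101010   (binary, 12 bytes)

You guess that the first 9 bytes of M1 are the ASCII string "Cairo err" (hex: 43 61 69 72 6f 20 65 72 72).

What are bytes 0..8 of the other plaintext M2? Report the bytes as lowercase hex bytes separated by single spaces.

First, c1 ⊕ c2 = (M1 ⊕ K) ⊕ (M2 ⊕ K) = M1 ⊕ M2, so the key drops out. Then M2 = (M1 ⊕ M2) ⊕ M1 over the first 9 bytes.
byte 0: (e1 ^ ab) ^ 43 = 4a ^ 43 = 09
byte 1: (95 ^ d7) ^ 61 = 42 ^ 61 = 23
byte 2: (fa ^ 00) ^ 69 = fa ^ 69 = 93
byte 3: (bf ^ 37) ^ 72 = 88 ^ 72 = fa
byte 4: (ea ^ bc) ^ 6f = 56 ^ 6f = 39
byte 5: (60 ^ 73) ^ 20 = 13 ^ 20 = 33
byte 6: (e4 ^ b0) ^ 65 = 54 ^ 65 = 31
byte 7: (be ^ 1e) ^ 72 = a0 ^ 72 = d2
byte 8: (41 ^ bb) ^ 72 = fa ^ 72 = 88

09 23 93 fa 39 33 31 d2 88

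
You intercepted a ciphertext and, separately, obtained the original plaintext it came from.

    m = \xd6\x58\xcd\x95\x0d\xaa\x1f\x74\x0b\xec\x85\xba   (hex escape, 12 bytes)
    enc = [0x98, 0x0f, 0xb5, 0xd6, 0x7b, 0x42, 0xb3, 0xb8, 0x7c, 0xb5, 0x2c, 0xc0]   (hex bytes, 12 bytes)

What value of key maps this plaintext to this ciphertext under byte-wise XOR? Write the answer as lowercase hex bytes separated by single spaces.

Since enc = m ⊕ key, XORing both sides with m gives key = m ⊕ enc.
d6 ⊕ 98 = 4e
58 ⊕ 0f = 57
cd ⊕ b5 = 78
95 ⊕ d6 = 43
0d ⊕ 7b = 76
aa ⊕ 42 = e8
1f ⊕ b3 = ac
74 ⊕ b8 = cc
0b ⊕ 7c = 77
ec ⊕ b5 = 59
85 ⊕ 2c = a9
ba ⊕ c0 = 7a

4e 57 78 43 76 e8 ac cc 77 59 a9 7a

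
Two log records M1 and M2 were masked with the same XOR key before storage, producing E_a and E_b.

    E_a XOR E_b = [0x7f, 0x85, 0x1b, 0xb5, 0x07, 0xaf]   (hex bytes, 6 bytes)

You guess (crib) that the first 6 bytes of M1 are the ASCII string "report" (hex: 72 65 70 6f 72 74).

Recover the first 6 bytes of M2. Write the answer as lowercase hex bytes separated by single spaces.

0d e0 6b da 75 db

Since E_a ⊕ E_b = M1 ⊕ M2, XORing with the guessed M1 bytes yields the corresponding M2 bytes: M2 = (E_a ⊕ E_b) ⊕ M1.
byte 0: 7f xor 72 = 0d
byte 1: 85 xor 65 = e0
byte 2: 1b xor 70 = 6b
byte 3: b5 xor 6f = da
byte 4: 07 xor 72 = 75
byte 5: af xor 74 = db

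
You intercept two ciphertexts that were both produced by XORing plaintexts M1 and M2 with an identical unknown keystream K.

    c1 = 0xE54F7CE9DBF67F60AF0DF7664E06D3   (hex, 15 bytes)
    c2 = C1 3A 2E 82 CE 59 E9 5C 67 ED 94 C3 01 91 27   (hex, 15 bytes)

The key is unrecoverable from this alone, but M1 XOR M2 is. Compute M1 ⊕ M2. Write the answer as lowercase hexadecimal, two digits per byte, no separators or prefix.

c1 ⊕ c2 = (M1 ⊕ K) ⊕ (M2 ⊕ K) = M1 ⊕ M2 — the shared key cancels under XOR.
byte 0: e5 ⊕ c1 = 24
byte 1: 4f ⊕ 3a = 75
byte 2: 7c ⊕ 2e = 52
byte 3: e9 ⊕ 82 = 6b
byte 4: db ⊕ ce = 15
byte 5: f6 ⊕ 59 = af
byte 6: 7f ⊕ e9 = 96
byte 7: 60 ⊕ 5c = 3c
byte 8: af ⊕ 67 = c8
byte 9: 0d ⊕ ed = e0
byte 10: f7 ⊕ 94 = 63
byte 11: 66 ⊕ c3 = a5
byte 12: 4e ⊕ 01 = 4f
byte 13: 06 ⊕ 91 = 97
byte 14: d3 ⊕ 27 = f4

2475526b15af963cc8e063a54f97f4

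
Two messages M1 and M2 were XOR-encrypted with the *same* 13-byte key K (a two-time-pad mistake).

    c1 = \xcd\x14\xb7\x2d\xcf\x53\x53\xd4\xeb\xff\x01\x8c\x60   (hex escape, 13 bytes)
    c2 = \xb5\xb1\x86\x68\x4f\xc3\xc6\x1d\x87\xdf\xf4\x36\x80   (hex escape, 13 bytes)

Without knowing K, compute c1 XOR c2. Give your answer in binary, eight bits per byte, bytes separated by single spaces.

01111000 10100101 00110001 01000101 10000000 10010000 10010101 11001001 01101100 00100000 11110101 10111010 11100000

c1 ⊕ c2 = (M1 ⊕ K) ⊕ (M2 ⊕ K) = M1 ⊕ M2 — the shared key cancels under XOR.
byte 0: cd ⊕ b5 = 78
byte 1: 14 ⊕ b1 = a5
byte 2: b7 ⊕ 86 = 31
byte 3: 2d ⊕ 68 = 45
byte 4: cf ⊕ 4f = 80
byte 5: 53 ⊕ c3 = 90
byte 6: 53 ⊕ c6 = 95
byte 7: d4 ⊕ 1d = c9
byte 8: eb ⊕ 87 = 6c
byte 9: ff ⊕ df = 20
byte 10: 01 ⊕ f4 = f5
byte 11: 8c ⊕ 36 = ba
byte 12: 60 ⊕ 80 = e0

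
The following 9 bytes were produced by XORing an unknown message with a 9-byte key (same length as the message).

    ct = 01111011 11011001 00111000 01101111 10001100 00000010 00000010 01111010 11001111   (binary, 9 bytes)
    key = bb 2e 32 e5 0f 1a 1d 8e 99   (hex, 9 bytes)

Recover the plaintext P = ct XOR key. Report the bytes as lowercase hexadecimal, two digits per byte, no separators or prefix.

7b ^ bb = c0
d9 ^ 2e = f7
38 ^ 32 = 0a
6f ^ e5 = 8a
8c ^ 0f = 83
02 ^ 1a = 18
02 ^ 1d = 1f
7a ^ 8e = f4
cf ^ 99 = 56

c0f70a8a83181ff456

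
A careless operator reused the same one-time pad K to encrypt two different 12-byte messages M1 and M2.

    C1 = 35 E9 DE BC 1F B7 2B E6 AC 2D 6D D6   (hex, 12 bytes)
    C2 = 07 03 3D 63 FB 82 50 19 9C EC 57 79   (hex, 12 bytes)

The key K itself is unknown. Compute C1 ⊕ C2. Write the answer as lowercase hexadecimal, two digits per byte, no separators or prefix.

C1 ⊕ C2 = (M1 ⊕ K) ⊕ (M2 ⊕ K) = M1 ⊕ M2 — the shared key cancels under XOR.
 53 xor   7 =  50
233 xor   3 = 234
222 xor  61 = 227
188 xor  99 = 223
 31 xor 251 = 228
183 xor 130 =  53
 43 xor  80 = 123
230 xor  25 = 255
172 xor 156 =  48
 45 xor 236 = 193
109 xor  87 =  58
214 xor 121 = 175

32eae3dfe4357bff30c13aaf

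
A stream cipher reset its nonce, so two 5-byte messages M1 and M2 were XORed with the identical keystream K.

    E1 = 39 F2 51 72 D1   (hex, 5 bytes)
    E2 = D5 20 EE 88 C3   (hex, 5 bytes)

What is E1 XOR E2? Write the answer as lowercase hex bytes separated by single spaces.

ec d2 bf fa 12

E1 ⊕ E2 = (M1 ⊕ K) ⊕ (M2 ⊕ K) = M1 ⊕ M2 — the shared key cancels under XOR.
39 XOR d5 = ec
f2 XOR 20 = d2
51 XOR ee = bf
72 XOR 88 = fa
d1 XOR c3 = 12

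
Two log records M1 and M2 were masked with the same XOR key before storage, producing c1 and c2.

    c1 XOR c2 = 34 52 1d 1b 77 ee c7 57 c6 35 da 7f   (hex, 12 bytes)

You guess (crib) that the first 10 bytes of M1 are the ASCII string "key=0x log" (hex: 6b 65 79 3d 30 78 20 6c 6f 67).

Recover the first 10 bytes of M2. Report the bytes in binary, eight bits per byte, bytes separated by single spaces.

Since c1 ⊕ c2 = M1 ⊕ M2, XORing with the guessed M1 bytes yields the corresponding M2 bytes: M2 = (c1 ⊕ c2) ⊕ M1.
 52 ⊕ 107 =  95
 82 ⊕ 101 =  55
 29 ⊕ 121 = 100
 27 ⊕  61 =  38
119 ⊕  48 =  71
238 ⊕ 120 = 150
199 ⊕  32 = 231
 87 ⊕ 108 =  59
198 ⊕ 111 = 169
 53 ⊕ 103 =  82

01011111 00110111 01100100 00100110 01000111 10010110 11100111 00111011 10101001 01010010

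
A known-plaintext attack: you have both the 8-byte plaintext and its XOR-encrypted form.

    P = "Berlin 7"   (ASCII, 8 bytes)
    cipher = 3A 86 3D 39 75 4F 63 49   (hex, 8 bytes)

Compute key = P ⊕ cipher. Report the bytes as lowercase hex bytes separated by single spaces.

78 e3 4f 55 1c 21 43 7e

Since cipher = P ⊕ key, XORing both sides with P gives key = P ⊕ cipher.
byte 0:  66 ^  58 = 120
byte 1: 101 ^ 134 = 227
byte 2: 114 ^  61 =  79
byte 3: 108 ^  57 =  85
byte 4: 105 ^ 117 =  28
byte 5: 110 ^  79 =  33
byte 6:  32 ^  99 =  67
byte 7:  55 ^  73 = 126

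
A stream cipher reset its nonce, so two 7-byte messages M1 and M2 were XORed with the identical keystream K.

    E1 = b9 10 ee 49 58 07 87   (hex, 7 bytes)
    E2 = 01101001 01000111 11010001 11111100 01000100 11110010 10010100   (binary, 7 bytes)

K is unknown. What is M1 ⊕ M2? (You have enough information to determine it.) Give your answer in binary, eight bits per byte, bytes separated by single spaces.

E1 ⊕ E2 = (M1 ⊕ K) ⊕ (M2 ⊕ K) = M1 ⊕ M2 — the shared key cancels under XOR.
185 XOR 105 = 208
 16 XOR  71 =  87
238 XOR 209 =  63
 73 XOR 252 = 181
 88 XOR  68 =  28
  7 XOR 242 = 245
135 XOR 148 =  19

11010000 01010111 00111111 10110101 00011100 11110101 00010011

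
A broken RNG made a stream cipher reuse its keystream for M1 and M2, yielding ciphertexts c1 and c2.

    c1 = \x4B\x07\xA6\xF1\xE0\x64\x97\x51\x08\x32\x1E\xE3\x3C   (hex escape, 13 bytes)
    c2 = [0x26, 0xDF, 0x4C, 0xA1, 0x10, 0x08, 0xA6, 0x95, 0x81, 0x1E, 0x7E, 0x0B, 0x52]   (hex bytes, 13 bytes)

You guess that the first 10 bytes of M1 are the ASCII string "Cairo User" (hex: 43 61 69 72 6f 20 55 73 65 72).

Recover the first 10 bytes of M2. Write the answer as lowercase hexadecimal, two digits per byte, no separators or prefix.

2eb983229f4c64b7ec5e

First, c1 ⊕ c2 = (M1 ⊕ K) ⊕ (M2 ⊕ K) = M1 ⊕ M2, so the key drops out. Then M2 = (M1 ⊕ M2) ⊕ M1 over the first 10 bytes.
byte 0: (4b XOR 26) XOR 43 = 6d XOR 43 = 2e
byte 1: (07 XOR df) XOR 61 = d8 XOR 61 = b9
byte 2: (a6 XOR 4c) XOR 69 = ea XOR 69 = 83
byte 3: (f1 XOR a1) XOR 72 = 50 XOR 72 = 22
byte 4: (e0 XOR 10) XOR 6f = f0 XOR 6f = 9f
byte 5: (64 XOR 08) XOR 20 = 6c XOR 20 = 4c
byte 6: (97 XOR a6) XOR 55 = 31 XOR 55 = 64
byte 7: (51 XOR 95) XOR 73 = c4 XOR 73 = b7
byte 8: (08 XOR 81) XOR 65 = 89 XOR 65 = ec
byte 9: (32 XOR 1e) XOR 72 = 2c XOR 72 = 5e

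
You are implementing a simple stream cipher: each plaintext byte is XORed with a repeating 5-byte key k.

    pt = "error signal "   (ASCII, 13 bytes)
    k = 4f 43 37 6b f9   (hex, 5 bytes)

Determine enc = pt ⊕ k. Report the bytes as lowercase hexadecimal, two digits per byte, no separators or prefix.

The 5-byte key repeats, so the effective keystream is 4f 43 37 6b f9 4f 43 37 6b f9 4f 43 37.
byte 0: 65 xor 4f = 2a
byte 1: 72 xor 43 = 31
byte 2: 72 xor 37 = 45
byte 3: 6f xor 6b = 04
byte 4: 72 xor f9 = 8b
byte 5: 20 xor 4f = 6f
byte 6: 73 xor 43 = 30
byte 7: 69 xor 37 = 5e
byte 8: 67 xor 6b = 0c
byte 9: 6e xor f9 = 97
byte 10: 61 xor 4f = 2e
byte 11: 6c xor 43 = 2f
byte 12: 20 xor 37 = 17

2a3145048b6f305e0c972e2f17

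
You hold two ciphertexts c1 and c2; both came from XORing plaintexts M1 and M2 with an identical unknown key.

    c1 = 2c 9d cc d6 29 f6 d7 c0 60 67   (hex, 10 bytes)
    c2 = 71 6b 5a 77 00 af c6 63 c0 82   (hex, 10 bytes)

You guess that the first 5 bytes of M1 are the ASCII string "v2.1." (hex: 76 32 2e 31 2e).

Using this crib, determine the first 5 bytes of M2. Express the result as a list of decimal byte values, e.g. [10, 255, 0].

First, c1 ⊕ c2 = (M1 ⊕ K) ⊕ (M2 ⊕ K) = M1 ⊕ M2, so the key drops out. Then M2 = (M1 ⊕ M2) ⊕ M1 over the first 5 bytes.
byte 0: (2c ⊕ 71) ⊕ 76 = 5d ⊕ 76 = 2b
byte 1: (9d ⊕ 6b) ⊕ 32 = f6 ⊕ 32 = c4
byte 2: (cc ⊕ 5a) ⊕ 2e = 96 ⊕ 2e = b8
byte 3: (d6 ⊕ 77) ⊕ 31 = a1 ⊕ 31 = 90
byte 4: (29 ⊕ 00) ⊕ 2e = 29 ⊕ 2e = 07

[43, 196, 184, 144, 7]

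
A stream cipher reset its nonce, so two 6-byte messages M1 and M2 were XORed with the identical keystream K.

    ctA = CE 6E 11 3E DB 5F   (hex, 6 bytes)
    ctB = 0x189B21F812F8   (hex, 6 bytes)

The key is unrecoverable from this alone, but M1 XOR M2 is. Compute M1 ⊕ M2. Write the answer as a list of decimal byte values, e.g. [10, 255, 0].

[214, 245, 48, 198, 201, 167]

ctA ⊕ ctB = (M1 ⊕ K) ⊕ (M2 ⊕ K) = M1 ⊕ M2 — the shared key cancels under XOR.
ce xor 18 = d6
6e xor 9b = f5
11 xor 21 = 30
3e xor f8 = c6
db xor 12 = c9
5f xor f8 = a7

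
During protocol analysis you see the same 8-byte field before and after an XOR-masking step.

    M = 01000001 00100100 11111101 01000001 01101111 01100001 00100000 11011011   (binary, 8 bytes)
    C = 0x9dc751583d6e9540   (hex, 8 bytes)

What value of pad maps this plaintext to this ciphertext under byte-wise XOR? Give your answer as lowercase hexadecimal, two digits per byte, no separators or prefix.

dce3ac19520fb59b

Since C = M ⊕ pad, XORing both sides with M gives pad = M ⊕ C.
 65 xor 157 = 220
 36 xor 199 = 227
253 xor  81 = 172
 65 xor  88 =  25
111 xor  61 =  82
 97 xor 110 =  15
 32 xor 149 = 181
219 xor  64 = 155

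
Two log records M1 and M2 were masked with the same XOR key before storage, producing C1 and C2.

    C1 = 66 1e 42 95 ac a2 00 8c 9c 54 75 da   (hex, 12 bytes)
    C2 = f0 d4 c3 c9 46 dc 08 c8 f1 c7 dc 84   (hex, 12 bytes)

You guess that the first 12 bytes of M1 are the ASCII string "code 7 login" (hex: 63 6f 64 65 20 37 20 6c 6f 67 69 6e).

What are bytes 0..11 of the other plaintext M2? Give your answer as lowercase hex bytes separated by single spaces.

First, C1 ⊕ C2 = (M1 ⊕ K) ⊕ (M2 ⊕ K) = M1 ⊕ M2, so the key drops out. Then M2 = (M1 ⊕ M2) ⊕ M1 over the first 12 bytes.
byte 0: (66 xor f0) xor 63 = 96 xor 63 = f5
byte 1: (1e xor d4) xor 6f = ca xor 6f = a5
byte 2: (42 xor c3) xor 64 = 81 xor 64 = e5
byte 3: (95 xor c9) xor 65 = 5c xor 65 = 39
byte 4: (ac xor 46) xor 20 = ea xor 20 = ca
byte 5: (a2 xor dc) xor 37 = 7e xor 37 = 49
byte 6: (00 xor 08) xor 20 = 08 xor 20 = 28
byte 7: (8c xor c8) xor 6c = 44 xor 6c = 28
byte 8: (9c xor f1) xor 6f = 6d xor 6f = 02
byte 9: (54 xor c7) xor 67 = 93 xor 67 = f4
byte 10: (75 xor dc) xor 69 = a9 xor 69 = c0
byte 11: (da xor 84) xor 6e = 5e xor 6e = 30

f5 a5 e5 39 ca 49 28 28 02 f4 c0 30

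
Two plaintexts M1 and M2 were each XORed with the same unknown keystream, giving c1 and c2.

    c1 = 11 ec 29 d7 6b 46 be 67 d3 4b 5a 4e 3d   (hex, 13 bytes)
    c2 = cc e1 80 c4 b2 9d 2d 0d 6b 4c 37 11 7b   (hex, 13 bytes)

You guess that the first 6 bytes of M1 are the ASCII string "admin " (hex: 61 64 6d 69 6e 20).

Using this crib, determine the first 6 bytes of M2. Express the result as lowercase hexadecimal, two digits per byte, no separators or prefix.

First, c1 ⊕ c2 = (M1 ⊕ K) ⊕ (M2 ⊕ K) = M1 ⊕ M2, so the key drops out. Then M2 = (M1 ⊕ M2) ⊕ M1 over the first 6 bytes.
byte 0: (11 ^ cc) ^ 61 = dd ^ 61 = bc
byte 1: (ec ^ e1) ^ 64 = 0d ^ 64 = 69
byte 2: (29 ^ 80) ^ 6d = a9 ^ 6d = c4
byte 3: (d7 ^ c4) ^ 69 = 13 ^ 69 = 7a
byte 4: (6b ^ b2) ^ 6e = d9 ^ 6e = b7
byte 5: (46 ^ 9d) ^ 20 = db ^ 20 = fb

bc69c47ab7fb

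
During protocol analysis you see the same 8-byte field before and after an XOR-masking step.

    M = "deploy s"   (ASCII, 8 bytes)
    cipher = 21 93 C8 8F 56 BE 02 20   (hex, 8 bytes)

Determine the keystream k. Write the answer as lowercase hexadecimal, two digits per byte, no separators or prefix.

45f6b8e339c72253

Since cipher = M ⊕ k, XORing both sides with M gives k = M ⊕ cipher.
01100100 ⊕ 00100001 = 01000101
01100101 ⊕ 10010011 = 11110110
01110000 ⊕ 11001000 = 10111000
01101100 ⊕ 10001111 = 11100011
01101111 ⊕ 01010110 = 00111001
01111001 ⊕ 10111110 = 11000111
00100000 ⊕ 00000010 = 00100010
01110011 ⊕ 00100000 = 01010011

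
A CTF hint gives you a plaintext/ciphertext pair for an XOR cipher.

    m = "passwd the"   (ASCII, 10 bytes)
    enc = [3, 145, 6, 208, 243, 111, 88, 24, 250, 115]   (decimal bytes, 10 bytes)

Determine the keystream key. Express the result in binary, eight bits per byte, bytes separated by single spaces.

Since enc = m ⊕ key, XORing both sides with m gives key = m ⊕ enc.
112 XOR   3 = 115
 97 XOR 145 = 240
115 XOR   6 = 117
115 XOR 208 = 163
119 XOR 243 = 132
100 XOR 111 =  11
 32 XOR  88 = 120
116 XOR  24 = 108
104 XOR 250 = 146
101 XOR 115 =  22

01110011 11110000 01110101 10100011 10000100 00001011 01111000 01101100 10010010 00010110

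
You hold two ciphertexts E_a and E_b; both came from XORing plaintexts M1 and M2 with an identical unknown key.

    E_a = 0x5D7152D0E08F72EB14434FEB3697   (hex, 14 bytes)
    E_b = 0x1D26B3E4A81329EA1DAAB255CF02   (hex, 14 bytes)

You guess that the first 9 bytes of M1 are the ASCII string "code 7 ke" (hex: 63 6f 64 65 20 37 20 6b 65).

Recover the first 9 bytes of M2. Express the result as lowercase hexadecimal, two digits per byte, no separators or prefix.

2338855168ab7b6a6c

First, E_a ⊕ E_b = (M1 ⊕ K) ⊕ (M2 ⊕ K) = M1 ⊕ M2, so the key drops out. Then M2 = (M1 ⊕ M2) ⊕ M1 over the first 9 bytes.
byte 0: (5d xor 1d) xor 63 = 40 xor 63 = 23
byte 1: (71 xor 26) xor 6f = 57 xor 6f = 38
byte 2: (52 xor b3) xor 64 = e1 xor 64 = 85
byte 3: (d0 xor e4) xor 65 = 34 xor 65 = 51
byte 4: (e0 xor a8) xor 20 = 48 xor 20 = 68
byte 5: (8f xor 13) xor 37 = 9c xor 37 = ab
byte 6: (72 xor 29) xor 20 = 5b xor 20 = 7b
byte 7: (eb xor ea) xor 6b = 01 xor 6b = 6a
byte 8: (14 xor 1d) xor 65 = 09 xor 65 = 6c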